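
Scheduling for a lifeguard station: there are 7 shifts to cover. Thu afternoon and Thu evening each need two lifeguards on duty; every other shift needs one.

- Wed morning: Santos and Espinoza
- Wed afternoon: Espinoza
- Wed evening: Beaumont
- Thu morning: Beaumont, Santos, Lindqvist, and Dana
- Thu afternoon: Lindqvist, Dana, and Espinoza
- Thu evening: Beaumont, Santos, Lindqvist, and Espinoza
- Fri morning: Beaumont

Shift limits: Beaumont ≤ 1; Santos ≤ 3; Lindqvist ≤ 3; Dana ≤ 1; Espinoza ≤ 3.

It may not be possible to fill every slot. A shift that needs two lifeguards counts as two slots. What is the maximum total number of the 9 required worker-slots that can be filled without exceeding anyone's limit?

Total capacity across all lifeguards is 1+3+3+1+3 = 11, and 9 slots are needed, so at most 9 can be filled.
Shifts {Wed evening, Fri morning} need 2 slots but only Beaumont are available for them, supplying at most 1 — so at least 1 slot must go unfilled.
An assignment achieving 8: Wed morning→Santos, Wed afternoon→Espinoza, Wed evening→Beaumont, Thu morning→Santos, Thu afternoon→Lindqvist+Dana, Thu evening→Santos+Lindqvist.
Loads: Beaumont 1/1, Santos 3/3, Lindqvist 2/3, Dana 1/1, Espinoza 1/3.

8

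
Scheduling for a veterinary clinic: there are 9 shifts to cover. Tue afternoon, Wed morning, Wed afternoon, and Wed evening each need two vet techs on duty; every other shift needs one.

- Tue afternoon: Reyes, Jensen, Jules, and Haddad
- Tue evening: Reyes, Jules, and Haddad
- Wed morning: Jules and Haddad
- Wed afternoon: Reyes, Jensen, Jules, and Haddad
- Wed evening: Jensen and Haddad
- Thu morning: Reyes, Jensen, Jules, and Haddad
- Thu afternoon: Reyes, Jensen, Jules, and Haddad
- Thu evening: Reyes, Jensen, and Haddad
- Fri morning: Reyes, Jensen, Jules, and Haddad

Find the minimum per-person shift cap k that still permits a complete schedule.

4

With 4 vet techs and 13 worker-slots to fill, someone must work at least ⌈13/4⌉ = 4 shifts, so k ≥ 4.
k = 4 works: Tue afternoon→Jensen+Jules, Tue evening→Reyes, Wed morning→Jules+Haddad, Wed afternoon→Jensen+Jules, Wed evening→Jensen+Haddad, Thu morning→Reyes, Thu afternoon→Reyes, Thu evening→Reyes, Fri morning→Jensen.
Loads: Reyes 4, Jensen 4, Jules 3, Haddad 2 — all ≤ 4.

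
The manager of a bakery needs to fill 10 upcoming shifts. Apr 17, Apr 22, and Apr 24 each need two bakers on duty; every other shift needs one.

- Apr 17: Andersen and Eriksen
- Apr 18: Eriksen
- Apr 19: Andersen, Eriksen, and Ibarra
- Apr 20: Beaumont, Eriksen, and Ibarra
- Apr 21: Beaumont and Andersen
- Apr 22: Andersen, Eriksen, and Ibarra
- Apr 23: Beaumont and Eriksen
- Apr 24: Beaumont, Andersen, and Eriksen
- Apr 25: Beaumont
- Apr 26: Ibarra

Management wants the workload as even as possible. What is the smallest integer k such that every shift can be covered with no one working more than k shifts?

4

With 4 bakers and 13 worker-slots to fill, someone must work at least ⌈13/4⌉ = 4 shifts, so k ≥ 4.
k = 4 works: Apr 17→Andersen+Eriksen, Apr 18→Eriksen, Apr 19→Andersen, Apr 20→Beaumont, Apr 21→Beaumont, Apr 22→Andersen+Eriksen, Apr 23→Beaumont, Apr 24→Andersen+Eriksen, Apr 25→Beaumont, Apr 26→Ibarra.
Loads: Beaumont 4, Andersen 4, Eriksen 4, Ibarra 1 — all ≤ 4.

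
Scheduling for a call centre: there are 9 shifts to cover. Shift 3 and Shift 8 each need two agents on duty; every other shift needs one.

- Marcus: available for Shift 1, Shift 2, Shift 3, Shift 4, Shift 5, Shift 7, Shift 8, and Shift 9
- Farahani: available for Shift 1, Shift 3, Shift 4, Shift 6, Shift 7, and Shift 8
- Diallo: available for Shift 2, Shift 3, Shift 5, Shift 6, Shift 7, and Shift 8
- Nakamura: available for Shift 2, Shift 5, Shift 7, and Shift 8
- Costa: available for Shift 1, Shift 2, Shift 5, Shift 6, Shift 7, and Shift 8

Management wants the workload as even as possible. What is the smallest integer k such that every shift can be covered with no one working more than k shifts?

3

With 5 agents and 11 worker-slots to fill, someone must work at least ⌈11/5⌉ = 3 shifts, so k ≥ 3.
k = 3 works: Shift 1→Marcus, Shift 2→Diallo, Shift 3→Farahani+Diallo, Shift 4→Marcus, Shift 5→Diallo, Shift 6→Farahani, Shift 7→Farahani, Shift 8→Nakamura+Costa, Shift 9→Marcus.
Loads: Marcus 3, Farahani 3, Diallo 3, Nakamura 1, Costa 1 — all ≤ 3.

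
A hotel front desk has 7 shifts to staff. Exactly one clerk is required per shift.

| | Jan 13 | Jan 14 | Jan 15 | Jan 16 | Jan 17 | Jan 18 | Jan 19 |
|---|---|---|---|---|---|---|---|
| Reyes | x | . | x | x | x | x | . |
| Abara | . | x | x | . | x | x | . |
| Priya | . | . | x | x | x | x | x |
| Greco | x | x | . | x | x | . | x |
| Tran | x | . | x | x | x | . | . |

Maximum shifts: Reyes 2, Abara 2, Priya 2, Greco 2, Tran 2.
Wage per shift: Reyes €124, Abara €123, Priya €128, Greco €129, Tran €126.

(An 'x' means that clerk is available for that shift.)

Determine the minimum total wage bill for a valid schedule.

€874

Picking the cheapest available clerk for each shift independently would cost €868, but that ignores the shift limits.
An optimal schedule: Jan 13→Reyes, Jan 14→Abara, Jan 15→Reyes, Jan 16→Tran, Jan 17→Tran, Jan 18→Abara, Jan 19→Priya.
Total: 124 + 123 + 124 + 126 + 126 + 123 + 128 = €874.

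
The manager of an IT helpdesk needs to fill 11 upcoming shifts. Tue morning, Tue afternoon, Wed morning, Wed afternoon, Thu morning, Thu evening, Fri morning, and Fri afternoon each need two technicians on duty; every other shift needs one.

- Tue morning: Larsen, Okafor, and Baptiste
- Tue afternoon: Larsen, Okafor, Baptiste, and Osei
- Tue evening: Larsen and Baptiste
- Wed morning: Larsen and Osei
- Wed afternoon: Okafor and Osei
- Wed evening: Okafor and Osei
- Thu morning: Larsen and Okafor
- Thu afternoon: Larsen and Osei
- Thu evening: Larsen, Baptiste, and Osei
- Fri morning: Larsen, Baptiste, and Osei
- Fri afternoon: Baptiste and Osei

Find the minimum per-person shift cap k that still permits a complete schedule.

With 4 technicians and 19 worker-slots to fill, someone must work at least ⌈19/4⌉ = 5 shifts, so k ≥ 5.
k = 5 works: Tue morning→Larsen+Okafor, Tue afternoon→Okafor+Baptiste, Tue evening→Larsen, Wed morning→Larsen+Osei, Wed afternoon→Okafor+Osei, Wed evening→Okafor, Thu morning→Larsen+Okafor, Thu afternoon→Larsen, Thu evening→Baptiste+Osei, Fri morning→Baptiste+Osei, Fri afternoon→Baptiste+Osei.
Loads: Larsen 5, Okafor 5, Baptiste 4, Osei 5 — all ≤ 5.

5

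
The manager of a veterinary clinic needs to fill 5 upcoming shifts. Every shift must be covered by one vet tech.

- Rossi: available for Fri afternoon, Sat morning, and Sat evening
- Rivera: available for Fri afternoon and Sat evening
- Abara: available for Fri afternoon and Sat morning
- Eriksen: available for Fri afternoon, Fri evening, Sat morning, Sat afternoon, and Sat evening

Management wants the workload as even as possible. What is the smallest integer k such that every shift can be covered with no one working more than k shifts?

2

With 4 vet techs and 5 worker-slots to fill, someone must work at least ⌈5/4⌉ = 2 shifts, so k ≥ 2.
k = 2 works: Fri afternoon→Rivera, Fri evening→Eriksen, Sat morning→Rossi, Sat afternoon→Eriksen, Sat evening→Rossi.
Loads: Rossi 2, Rivera 1, Abara 0, Eriksen 2 — all ≤ 2.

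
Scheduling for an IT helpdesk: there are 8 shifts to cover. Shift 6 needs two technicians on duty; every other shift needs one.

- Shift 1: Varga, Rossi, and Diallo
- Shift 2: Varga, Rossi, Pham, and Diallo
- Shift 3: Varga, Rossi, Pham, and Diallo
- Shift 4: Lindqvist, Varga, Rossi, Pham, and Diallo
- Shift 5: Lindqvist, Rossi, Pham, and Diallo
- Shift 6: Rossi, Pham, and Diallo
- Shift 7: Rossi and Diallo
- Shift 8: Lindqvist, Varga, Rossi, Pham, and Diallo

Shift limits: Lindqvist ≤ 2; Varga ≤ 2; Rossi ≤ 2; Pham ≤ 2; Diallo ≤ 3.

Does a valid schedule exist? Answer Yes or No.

One valid schedule: Shift 1→Varga, Shift 2→Varga, Shift 3→Pham, Shift 4→Lindqvist, Shift 5→Lindqvist, Shift 6→Rossi+Pham, Shift 7→Rossi, Shift 8→Diallo.
Loads: Lindqvist 2/2, Varga 2/2, Rossi 2/2, Pham 2/2, Diallo 1/3 — all within limits.

Yes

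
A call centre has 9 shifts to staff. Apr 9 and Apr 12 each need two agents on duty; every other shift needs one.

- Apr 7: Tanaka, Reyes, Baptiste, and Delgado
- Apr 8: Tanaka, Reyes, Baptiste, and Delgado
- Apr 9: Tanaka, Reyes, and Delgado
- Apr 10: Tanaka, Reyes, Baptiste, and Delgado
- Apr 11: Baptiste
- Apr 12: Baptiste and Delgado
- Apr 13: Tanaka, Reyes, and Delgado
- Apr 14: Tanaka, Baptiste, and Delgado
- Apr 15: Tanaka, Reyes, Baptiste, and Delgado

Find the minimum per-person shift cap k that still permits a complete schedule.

With 4 agents and 11 worker-slots to fill, someone must work at least ⌈11/4⌉ = 3 shifts, so k ≥ 3.
k = 3 works: Apr 7→Reyes, Apr 8→Reyes, Apr 9→Tanaka+Reyes, Apr 10→Baptiste, Apr 11→Baptiste, Apr 12→Baptiste+Delgado, Apr 13→Tanaka, Apr 14→Tanaka, Apr 15→Delgado.
Loads: Tanaka 3, Reyes 3, Baptiste 3, Delgado 2 — all ≤ 3.

3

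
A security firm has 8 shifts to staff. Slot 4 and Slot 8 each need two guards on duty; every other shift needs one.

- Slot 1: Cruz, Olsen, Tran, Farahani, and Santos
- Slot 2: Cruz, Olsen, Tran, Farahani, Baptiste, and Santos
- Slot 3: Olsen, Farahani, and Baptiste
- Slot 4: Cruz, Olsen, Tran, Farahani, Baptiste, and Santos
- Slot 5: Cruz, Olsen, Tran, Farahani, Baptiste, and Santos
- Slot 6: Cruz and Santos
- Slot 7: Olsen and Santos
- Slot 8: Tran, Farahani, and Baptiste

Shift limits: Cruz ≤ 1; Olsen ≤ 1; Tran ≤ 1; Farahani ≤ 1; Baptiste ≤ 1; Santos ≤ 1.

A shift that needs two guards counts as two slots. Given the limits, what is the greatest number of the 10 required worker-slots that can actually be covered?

Total capacity across all guards is 1+1+1+1+1+1 = 6, and 10 slots are needed, so at most 6 can be filled.
An assignment achieving 6: Slot 1→Santos, Slot 3→Farahani, Slot 6→Cruz, Slot 7→Olsen, Slot 8→Tran+Baptiste.
Loads: Cruz 1/1, Olsen 1/1, Tran 1/1, Farahani 1/1, Baptiste 1/1, Santos 1/1.

6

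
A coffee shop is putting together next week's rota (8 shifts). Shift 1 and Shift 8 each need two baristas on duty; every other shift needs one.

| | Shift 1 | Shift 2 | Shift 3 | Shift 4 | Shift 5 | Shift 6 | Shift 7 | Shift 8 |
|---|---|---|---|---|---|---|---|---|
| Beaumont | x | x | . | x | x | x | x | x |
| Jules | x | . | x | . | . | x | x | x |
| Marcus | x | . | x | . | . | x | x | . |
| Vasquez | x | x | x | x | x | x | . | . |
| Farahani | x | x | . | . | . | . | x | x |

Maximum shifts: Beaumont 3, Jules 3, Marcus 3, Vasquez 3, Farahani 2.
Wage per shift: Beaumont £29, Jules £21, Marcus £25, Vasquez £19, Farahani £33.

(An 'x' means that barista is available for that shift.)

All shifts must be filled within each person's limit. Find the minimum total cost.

Picking the cheapest available barista for each shift independently would cost £206, but that ignores the shift limits.
An optimal schedule: Shift 1→Jules+Marcus, Shift 2→Vasquez, Shift 3→Jules, Shift 4→Vasquez, Shift 5→Vasquez, Shift 6→Marcus, Shift 7→Marcus, Shift 8→Jules+Beaumont.
Total: 21 + 25 + 19 + 21 + 19 + 19 + 25 + 25 + 21 + 29 = £224.

£224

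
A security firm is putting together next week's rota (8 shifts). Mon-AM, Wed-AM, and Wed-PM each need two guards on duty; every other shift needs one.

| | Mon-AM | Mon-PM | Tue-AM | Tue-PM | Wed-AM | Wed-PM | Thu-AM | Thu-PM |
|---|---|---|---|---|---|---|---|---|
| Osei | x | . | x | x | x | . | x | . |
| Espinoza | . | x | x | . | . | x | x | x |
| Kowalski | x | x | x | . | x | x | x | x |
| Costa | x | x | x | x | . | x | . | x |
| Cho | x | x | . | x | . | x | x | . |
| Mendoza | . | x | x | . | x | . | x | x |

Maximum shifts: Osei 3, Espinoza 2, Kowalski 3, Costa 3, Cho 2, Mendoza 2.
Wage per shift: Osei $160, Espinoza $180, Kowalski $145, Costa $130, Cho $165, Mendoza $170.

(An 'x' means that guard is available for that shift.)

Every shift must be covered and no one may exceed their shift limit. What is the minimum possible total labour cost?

$1635

Picking the cheapest available guard for each shift independently would cost $1520, but that ignores the shift limits.
An optimal schedule: Mon-AM→Osei+Cho, Mon-PM→Costa, Tue-AM→Kowalski, Tue-PM→Costa, Wed-AM→Kowalski+Osei, Wed-PM→Kowalski+Cho, Thu-AM→Osei, Thu-PM→Costa.
Total: 160 + 165 + 130 + 145 + 130 + 145 + 160 + 145 + 165 + 160 + 130 = $1635.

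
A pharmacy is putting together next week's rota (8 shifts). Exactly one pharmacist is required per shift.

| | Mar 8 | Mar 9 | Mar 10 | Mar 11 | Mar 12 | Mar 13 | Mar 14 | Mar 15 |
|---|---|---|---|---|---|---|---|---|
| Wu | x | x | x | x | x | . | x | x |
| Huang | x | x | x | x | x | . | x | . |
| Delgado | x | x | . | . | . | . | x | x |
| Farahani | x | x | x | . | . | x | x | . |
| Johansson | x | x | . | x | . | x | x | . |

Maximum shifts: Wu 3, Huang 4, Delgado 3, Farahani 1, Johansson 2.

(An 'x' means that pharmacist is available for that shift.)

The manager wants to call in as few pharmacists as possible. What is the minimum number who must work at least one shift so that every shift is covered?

8 slots to fill and no one can take more than 4, so at least ⌈8/4⌉ = 2 pharmacists are needed.
Any 2 pharmacists together have capacity at most 4+3 = 7 < 8 slots, so 2 can never suffice.
Wu, Huang, and Farahani alone can cover everything: Mar 8→Huang, Mar 9→Huang, Mar 10→Huang, Mar 11→Wu, Mar 12→Wu, Mar 13→Farahani, Mar 14→Huang, Mar 15→Wu.

3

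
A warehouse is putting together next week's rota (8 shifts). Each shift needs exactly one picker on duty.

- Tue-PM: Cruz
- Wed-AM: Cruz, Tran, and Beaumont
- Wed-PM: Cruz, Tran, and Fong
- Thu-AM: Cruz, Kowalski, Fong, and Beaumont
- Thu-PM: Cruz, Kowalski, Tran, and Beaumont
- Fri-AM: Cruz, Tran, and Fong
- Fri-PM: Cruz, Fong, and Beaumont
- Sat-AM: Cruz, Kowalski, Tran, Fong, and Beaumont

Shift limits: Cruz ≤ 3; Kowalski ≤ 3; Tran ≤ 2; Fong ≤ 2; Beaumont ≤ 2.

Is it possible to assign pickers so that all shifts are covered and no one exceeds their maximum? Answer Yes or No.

Yes

Tue-PM can only be covered by Cruz, so that assignment is forced.
One valid schedule: Tue-PM→Cruz, Wed-AM→Cruz, Wed-PM→Cruz, Thu-AM→Kowalski, Thu-PM→Kowalski, Fri-AM→Tran, Fri-PM→Fong, Sat-AM→Kowalski.
Loads: Cruz 3/3, Kowalski 3/3, Tran 1/2, Fong 1/2, Beaumont 0/2 — all within limits.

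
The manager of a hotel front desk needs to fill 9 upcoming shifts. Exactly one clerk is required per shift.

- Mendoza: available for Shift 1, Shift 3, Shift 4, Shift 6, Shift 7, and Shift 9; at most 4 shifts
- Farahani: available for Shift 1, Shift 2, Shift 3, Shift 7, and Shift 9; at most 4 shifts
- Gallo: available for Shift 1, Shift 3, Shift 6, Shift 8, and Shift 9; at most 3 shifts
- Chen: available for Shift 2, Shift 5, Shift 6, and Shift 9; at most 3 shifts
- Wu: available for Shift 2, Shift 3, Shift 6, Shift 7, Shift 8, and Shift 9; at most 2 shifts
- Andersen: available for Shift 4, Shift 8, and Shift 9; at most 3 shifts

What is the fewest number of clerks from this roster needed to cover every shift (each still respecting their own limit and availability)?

9 slots to fill and no one can take more than 4, so at least ⌈9/4⌉ = 3 clerks are needed.
Mendoza, Gallo, and Chen alone can cover everything: Shift 1→Mendoza, Shift 2→Chen, Shift 3→Mendoza, Shift 4→Mendoza, Shift 5→Chen, Shift 6→Gallo, Shift 7→Mendoza, Shift 8→Gallo, Shift 9→Gallo.

3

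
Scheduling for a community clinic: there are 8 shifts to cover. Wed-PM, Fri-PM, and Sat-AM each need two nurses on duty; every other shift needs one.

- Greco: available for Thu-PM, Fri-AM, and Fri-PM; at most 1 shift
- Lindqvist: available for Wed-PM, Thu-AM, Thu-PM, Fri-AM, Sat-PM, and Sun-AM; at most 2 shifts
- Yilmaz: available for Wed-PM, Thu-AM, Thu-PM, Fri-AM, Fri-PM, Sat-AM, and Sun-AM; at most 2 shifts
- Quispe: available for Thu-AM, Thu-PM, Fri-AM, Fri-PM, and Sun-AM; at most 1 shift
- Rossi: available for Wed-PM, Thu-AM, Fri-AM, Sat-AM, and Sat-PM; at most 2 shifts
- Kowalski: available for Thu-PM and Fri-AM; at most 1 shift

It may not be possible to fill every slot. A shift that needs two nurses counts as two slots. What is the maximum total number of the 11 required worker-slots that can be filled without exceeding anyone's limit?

9

Total capacity across all nurses is 1+2+2+1+2+1 = 9, and 11 slots are needed, so at most 9 can be filled.
An assignment achieving 9: Wed-PM→Lindqvist+Yilmaz, Thu-AM→Rossi, Thu-PM→Kowalski, Fri-PM→Greco+Quispe, Sat-AM→Yilmaz+Rossi, Sat-PM→Lindqvist.
Loads: Greco 1/1, Lindqvist 2/2, Yilmaz 2/2, Quispe 1/1, Rossi 2/2, Kowalski 1/1.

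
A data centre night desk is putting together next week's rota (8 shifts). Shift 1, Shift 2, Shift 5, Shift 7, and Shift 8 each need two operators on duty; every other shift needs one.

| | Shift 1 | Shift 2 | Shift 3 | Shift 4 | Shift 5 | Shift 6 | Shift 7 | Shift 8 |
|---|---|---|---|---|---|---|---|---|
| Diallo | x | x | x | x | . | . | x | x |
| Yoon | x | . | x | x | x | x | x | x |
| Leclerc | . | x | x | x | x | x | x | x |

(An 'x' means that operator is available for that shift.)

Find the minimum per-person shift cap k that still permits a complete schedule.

With 3 operators and 13 worker-slots to fill, someone must work at least ⌈13/3⌉ = 5 shifts, so k ≥ 5.
k = 5 works: Shift 1→Diallo+Yoon, Shift 2→Diallo+Leclerc, Shift 3→Diallo, Shift 4→Diallo, Shift 5→Yoon+Leclerc, Shift 6→Yoon, Shift 7→Diallo+Yoon, Shift 8→Yoon+Leclerc.
Loads: Diallo 5, Yoon 5, Leclerc 3 — all ≤ 5.

5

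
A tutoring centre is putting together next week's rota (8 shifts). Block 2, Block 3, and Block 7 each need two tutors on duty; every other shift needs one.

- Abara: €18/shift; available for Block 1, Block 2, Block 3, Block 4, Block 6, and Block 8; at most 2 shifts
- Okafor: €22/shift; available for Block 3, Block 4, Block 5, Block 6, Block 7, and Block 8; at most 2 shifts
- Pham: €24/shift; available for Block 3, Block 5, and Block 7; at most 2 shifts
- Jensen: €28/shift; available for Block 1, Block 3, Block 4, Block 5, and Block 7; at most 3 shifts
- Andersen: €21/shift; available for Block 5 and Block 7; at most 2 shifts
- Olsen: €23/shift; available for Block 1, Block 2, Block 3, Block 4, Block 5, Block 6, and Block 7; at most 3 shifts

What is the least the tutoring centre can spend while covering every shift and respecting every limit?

€239

Block 2 can only be covered by Abara and Olsen, so that assignment is forced.
Picking the cheapest available tutor for each shift independently would cost €217, but that ignores the shift limits.
An optimal schedule: Block 1→Olsen, Block 2→Abara+Olsen, Block 3→Olsen+Pham, Block 4→Okafor, Block 5→Andersen, Block 6→Okafor, Block 7→Andersen+Pham, Block 8→Abara.
Total: 23 + 18 + 23 + 23 + 24 + 22 + 21 + 22 + 21 + 24 + 18 = €239.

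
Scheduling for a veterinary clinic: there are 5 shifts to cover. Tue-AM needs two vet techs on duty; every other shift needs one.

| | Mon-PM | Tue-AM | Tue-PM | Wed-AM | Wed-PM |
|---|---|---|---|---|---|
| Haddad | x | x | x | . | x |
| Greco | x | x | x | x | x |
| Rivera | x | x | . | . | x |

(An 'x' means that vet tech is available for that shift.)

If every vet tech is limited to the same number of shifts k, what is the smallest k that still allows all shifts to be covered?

2

With 3 vet techs and 6 worker-slots to fill, someone must work at least ⌈6/3⌉ = 2 shifts, so k ≥ 2.
k = 2 works: Mon-PM→Haddad, Tue-AM→Greco+Rivera, Tue-PM→Haddad, Wed-AM→Greco, Wed-PM→Rivera.
Loads: Haddad 2, Greco 2, Rivera 2 — all ≤ 2.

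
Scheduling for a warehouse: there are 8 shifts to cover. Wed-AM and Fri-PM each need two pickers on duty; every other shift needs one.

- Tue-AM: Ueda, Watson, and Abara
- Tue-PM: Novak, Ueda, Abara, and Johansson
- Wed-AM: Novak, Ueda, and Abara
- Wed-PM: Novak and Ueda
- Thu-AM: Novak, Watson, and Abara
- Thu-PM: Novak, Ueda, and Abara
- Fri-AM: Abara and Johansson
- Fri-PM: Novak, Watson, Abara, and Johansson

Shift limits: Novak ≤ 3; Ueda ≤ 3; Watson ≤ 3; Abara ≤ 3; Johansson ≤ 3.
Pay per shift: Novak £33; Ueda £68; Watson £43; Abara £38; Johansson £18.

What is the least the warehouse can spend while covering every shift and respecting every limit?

£310

Picking the cheapest available picker for each shift independently would cost £295, but that ignores the shift limits.
An optimal schedule: Tue-AM→Abara, Tue-PM→Johansson, Wed-AM→Novak+Abara, Wed-PM→Novak, Thu-AM→Novak, Thu-PM→Abara, Fri-AM→Johansson, Fri-PM→Johansson+Watson.
Total: 38 + 18 + 33 + 38 + 33 + 33 + 38 + 18 + 18 + 43 = £310.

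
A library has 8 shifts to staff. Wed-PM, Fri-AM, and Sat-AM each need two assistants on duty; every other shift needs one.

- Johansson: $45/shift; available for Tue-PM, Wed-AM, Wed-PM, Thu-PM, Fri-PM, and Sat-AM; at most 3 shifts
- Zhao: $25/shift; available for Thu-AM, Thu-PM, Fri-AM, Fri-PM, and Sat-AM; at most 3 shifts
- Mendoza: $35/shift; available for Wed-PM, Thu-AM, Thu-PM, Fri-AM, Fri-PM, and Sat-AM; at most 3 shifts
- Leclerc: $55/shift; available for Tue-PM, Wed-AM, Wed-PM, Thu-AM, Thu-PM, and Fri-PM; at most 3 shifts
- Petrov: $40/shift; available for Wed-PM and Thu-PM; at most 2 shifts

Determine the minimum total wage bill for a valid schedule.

Fri-AM can only be covered by Zhao and Mendoza, so that assignment is forced.
Picking the cheapest available assistant for each shift independently would cost $360, but that ignores the shift limits.
An optimal schedule: Tue-PM→Johansson, Wed-AM→Johansson, Wed-PM→Petrov+Johansson, Thu-AM→Zhao, Thu-PM→Petrov, Fri-AM→Zhao+Mendoza, Fri-PM→Mendoza, Sat-AM→Zhao+Mendoza.
Total: 45 + 45 + 40 + 45 + 25 + 40 + 25 + 35 + 35 + 25 + 35 = $395.

$395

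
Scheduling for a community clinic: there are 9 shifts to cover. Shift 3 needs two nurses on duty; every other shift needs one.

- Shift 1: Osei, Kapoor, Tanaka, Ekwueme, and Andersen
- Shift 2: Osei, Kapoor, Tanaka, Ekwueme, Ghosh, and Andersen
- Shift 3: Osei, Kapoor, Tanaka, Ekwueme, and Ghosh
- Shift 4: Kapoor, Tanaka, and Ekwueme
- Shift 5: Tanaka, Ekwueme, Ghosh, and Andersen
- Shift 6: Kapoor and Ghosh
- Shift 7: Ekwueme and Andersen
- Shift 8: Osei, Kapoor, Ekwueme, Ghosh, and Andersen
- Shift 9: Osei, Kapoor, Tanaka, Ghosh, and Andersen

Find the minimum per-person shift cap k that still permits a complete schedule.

2

With 6 nurses and 10 worker-slots to fill, someone must work at least ⌈10/6⌉ = 2 shifts, so k ≥ 2.
k = 2 works: Shift 1→Osei, Shift 2→Ghosh, Shift 3→Ekwueme+Ghosh, Shift 4→Kapoor, Shift 5→Tanaka, Shift 6→Kapoor, Shift 7→Ekwueme, Shift 8→Osei, Shift 9→Tanaka.
Loads: Osei 2, Kapoor 2, Tanaka 2, Ekwueme 2, Ghosh 2, Andersen 0 — all ≤ 2.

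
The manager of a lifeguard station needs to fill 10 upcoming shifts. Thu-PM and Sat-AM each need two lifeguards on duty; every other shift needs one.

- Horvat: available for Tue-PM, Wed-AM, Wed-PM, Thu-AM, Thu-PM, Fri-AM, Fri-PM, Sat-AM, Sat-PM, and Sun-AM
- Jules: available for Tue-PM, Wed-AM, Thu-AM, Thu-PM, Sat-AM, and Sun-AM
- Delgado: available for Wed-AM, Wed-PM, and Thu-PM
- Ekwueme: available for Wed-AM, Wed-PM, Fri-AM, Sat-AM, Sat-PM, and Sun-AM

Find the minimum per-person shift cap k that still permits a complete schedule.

3

With 4 lifeguards and 12 worker-slots to fill, someone must work at least ⌈12/4⌉ = 3 shifts, so k ≥ 3.
k = 3 works: Tue-PM→Horvat, Wed-AM→Delgado, Wed-PM→Delgado, Thu-AM→Horvat, Thu-PM→Jules+Delgado, Fri-AM→Ekwueme, Fri-PM→Horvat, Sat-AM→Jules+Ekwueme, Sat-PM→Ekwueme, Sun-AM→Jules.
Loads: Horvat 3, Jules 3, Delgado 3, Ekwueme 3 — all ≤ 3.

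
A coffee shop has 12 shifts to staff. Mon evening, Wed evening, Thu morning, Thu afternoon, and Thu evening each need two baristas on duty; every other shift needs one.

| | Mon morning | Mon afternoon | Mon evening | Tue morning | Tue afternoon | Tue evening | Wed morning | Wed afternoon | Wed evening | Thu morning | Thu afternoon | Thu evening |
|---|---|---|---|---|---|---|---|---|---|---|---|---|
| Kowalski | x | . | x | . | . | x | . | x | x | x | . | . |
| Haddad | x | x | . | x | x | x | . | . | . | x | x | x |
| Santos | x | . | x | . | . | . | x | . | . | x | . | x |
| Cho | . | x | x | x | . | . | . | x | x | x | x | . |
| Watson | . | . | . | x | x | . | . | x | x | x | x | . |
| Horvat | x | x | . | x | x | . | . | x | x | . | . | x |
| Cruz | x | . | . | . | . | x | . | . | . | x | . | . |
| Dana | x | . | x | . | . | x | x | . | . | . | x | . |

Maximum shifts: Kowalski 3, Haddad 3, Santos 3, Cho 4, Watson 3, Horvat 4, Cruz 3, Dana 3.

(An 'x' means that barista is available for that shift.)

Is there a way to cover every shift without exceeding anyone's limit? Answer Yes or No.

One valid schedule: Mon morning→Kowalski, Mon afternoon→Haddad, Mon evening→Santos+Cho, Tue morning→Cho, Tue afternoon→Haddad, Tue evening→Kowalski, Wed morning→Santos, Wed afternoon→Kowalski, Wed evening→Cho+Watson, Thu morning→Watson+Cruz, Thu afternoon→Cho+Watson, Thu evening→Haddad+Santos.
Loads: Kowalski 3/3, Haddad 3/3, Santos 3/3, Cho 4/4, Watson 3/3, Horvat 0/4, Cruz 1/3, Dana 0/3 — all within limits.

Yes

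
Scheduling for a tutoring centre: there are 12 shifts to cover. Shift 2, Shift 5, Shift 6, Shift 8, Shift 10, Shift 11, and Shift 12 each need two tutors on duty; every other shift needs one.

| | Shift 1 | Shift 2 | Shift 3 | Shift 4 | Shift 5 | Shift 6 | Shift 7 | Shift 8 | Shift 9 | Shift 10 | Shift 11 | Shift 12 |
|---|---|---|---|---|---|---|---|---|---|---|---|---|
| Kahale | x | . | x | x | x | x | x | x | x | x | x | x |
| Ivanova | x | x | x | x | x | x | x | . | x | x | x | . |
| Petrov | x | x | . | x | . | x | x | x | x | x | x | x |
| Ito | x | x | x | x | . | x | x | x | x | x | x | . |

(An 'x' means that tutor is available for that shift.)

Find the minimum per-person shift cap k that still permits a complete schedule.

With 4 tutors and 19 worker-slots to fill, someone must work at least ⌈19/4⌉ = 5 shifts, so k ≥ 5.
k = 5 works: Shift 1→Kahale, Shift 2→Ivanova+Petrov, Shift 3→Kahale, Shift 4→Ivanova, Shift 5→Kahale+Ivanova, Shift 6→Ivanova+Ito, Shift 7→Ivanova, Shift 8→Kahale+Petrov, Shift 9→Ito, Shift 10→Petrov+Ito, Shift 11→Petrov+Ito, Shift 12→Kahale+Petrov.
Loads: Kahale 5, Ivanova 5, Petrov 5, Ito 4 — all ≤ 5.

5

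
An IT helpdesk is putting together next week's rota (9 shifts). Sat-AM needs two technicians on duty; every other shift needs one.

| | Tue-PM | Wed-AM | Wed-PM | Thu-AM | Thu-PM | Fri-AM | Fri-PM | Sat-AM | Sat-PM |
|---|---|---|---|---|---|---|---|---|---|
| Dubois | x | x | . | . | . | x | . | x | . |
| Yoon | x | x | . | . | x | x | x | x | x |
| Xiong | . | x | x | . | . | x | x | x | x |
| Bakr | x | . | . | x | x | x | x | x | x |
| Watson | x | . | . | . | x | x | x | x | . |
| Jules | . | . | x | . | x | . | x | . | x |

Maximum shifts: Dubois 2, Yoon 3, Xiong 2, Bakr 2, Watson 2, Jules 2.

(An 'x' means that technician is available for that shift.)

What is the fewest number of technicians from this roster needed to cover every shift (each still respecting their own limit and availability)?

10 slots to fill and no one can take more than 3, so at least ⌈10/3⌉ = 4 technicians are needed.
Any 4 technicians together have capacity at most 3+2+2+2 = 9 < 10 slots, so 4 can never suffice.
Dubois, Yoon, Xiong, Bakr, and Watson alone can cover everything: Tue-PM→Dubois, Wed-AM→Dubois, Wed-PM→Xiong, Thu-AM→Bakr, Thu-PM→Yoon, Fri-AM→Xiong, Fri-PM→Yoon, Sat-AM→Bakr+Watson, Sat-PM→Yoon.

5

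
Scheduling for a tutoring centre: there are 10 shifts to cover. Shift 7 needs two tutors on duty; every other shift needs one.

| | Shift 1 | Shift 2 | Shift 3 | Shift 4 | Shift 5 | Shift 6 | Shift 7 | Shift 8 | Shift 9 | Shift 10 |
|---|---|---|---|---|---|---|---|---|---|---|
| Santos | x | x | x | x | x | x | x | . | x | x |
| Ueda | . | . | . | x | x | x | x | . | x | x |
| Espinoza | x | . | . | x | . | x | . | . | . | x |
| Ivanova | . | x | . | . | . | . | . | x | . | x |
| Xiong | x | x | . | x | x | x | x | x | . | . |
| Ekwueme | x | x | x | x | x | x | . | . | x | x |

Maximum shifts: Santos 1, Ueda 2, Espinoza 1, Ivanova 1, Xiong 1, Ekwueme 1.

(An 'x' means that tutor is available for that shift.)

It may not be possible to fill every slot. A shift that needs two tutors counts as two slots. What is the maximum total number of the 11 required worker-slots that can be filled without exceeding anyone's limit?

7

Total capacity across all tutors is 1+2+1+1+1+1 = 7, and 11 slots are needed, so at most 7 can be filled.
An assignment achieving 7: Shift 1→Espinoza, Shift 2→Ekwueme, Shift 3→Santos, Shift 7→Ueda+Xiong, Shift 8→Ivanova, Shift 9→Ueda.
Loads: Santos 1/1, Ueda 2/2, Espinoza 1/1, Ivanova 1/1, Xiong 1/1, Ekwueme 1/1.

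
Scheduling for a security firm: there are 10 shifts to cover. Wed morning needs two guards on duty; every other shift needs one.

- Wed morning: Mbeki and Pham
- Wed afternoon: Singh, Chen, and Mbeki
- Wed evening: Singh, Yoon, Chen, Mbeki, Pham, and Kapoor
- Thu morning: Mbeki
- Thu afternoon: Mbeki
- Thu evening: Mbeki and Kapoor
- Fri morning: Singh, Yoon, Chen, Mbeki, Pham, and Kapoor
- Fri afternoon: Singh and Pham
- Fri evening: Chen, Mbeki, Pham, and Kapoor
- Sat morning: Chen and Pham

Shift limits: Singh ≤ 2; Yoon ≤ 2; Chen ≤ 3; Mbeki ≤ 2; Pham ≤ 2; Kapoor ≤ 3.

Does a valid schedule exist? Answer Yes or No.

No

Total capacity is 14 and 11 slots are needed, so capacity alone doesn't rule it out.
Shifts {Wed morning, Thu morning, Thu afternoon} need 4 worker-slots in total, but the guards available for any of those shifts (Mbeki and Pham) can supply at most 3 among them. So no valid schedule exists.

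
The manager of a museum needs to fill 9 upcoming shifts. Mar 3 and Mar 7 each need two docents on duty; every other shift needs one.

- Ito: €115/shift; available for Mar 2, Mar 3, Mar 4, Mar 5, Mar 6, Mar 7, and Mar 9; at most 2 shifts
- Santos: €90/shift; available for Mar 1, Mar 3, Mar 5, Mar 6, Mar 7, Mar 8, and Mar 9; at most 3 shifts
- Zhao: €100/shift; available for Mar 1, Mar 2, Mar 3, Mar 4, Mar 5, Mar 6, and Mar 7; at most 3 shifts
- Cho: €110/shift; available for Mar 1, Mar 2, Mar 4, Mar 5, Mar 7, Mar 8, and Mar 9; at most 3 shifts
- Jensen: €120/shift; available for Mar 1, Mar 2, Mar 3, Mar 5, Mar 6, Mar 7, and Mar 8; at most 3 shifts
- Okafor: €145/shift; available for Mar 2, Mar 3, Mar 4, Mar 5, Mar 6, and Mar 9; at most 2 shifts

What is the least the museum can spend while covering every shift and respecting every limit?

€1130

Picking the cheapest available docent for each shift independently would cost €1030, but that ignores the shift limits.
An optimal schedule: Mar 1→Santos, Mar 2→Cho, Mar 3→Zhao+Ito, Mar 4→Zhao, Mar 5→Cho, Mar 6→Zhao, Mar 7→Cho+Ito, Mar 8→Santos, Mar 9→Santos.
Total: 90 + 110 + 100 + 115 + 100 + 110 + 100 + 110 + 115 + 90 + 90 = €1130.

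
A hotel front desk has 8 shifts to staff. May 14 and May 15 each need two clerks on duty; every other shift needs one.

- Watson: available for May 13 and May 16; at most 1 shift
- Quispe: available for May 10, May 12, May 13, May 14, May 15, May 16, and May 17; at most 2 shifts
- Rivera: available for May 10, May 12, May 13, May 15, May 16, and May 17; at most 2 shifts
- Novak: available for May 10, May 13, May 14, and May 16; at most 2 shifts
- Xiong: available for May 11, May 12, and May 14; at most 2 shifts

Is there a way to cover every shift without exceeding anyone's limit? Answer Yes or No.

No

Total capacity is 1+2+2+2+2 = 9 but 10 worker-slots are needed — infeasible.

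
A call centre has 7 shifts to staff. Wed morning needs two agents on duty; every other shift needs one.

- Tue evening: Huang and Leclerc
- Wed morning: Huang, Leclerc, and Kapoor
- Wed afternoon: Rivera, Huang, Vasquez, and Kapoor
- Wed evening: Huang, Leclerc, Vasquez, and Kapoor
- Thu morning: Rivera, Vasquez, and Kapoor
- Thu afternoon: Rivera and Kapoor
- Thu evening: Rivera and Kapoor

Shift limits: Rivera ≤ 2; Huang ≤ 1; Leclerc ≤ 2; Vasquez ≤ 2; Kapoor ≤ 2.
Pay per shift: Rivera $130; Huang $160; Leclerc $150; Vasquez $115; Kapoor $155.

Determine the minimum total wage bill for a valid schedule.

$1100

Picking the cheapest available agent for each shift independently would cost $1060, but that ignores the shift limits.
An optimal schedule: Tue evening→Leclerc, Wed morning→Leclerc+Kapoor, Wed afternoon→Vasquez, Wed evening→Kapoor, Thu morning→Vasquez, Thu afternoon→Rivera, Thu evening→Rivera.
Total: 150 + 150 + 155 + 115 + 155 + 115 + 130 + 130 = $1100.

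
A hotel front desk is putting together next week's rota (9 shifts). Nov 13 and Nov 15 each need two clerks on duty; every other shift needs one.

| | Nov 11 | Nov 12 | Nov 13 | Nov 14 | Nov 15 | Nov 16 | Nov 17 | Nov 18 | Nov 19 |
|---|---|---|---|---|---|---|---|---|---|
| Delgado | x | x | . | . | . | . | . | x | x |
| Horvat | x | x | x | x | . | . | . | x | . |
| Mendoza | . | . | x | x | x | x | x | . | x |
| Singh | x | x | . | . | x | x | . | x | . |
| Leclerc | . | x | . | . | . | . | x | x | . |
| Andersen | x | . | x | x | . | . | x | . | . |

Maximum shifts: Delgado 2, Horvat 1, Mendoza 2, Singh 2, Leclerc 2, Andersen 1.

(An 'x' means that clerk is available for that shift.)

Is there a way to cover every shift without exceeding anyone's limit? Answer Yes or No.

No

Total capacity is 2+1+2+2+2+1 = 10 but 11 worker-slots are needed — infeasible.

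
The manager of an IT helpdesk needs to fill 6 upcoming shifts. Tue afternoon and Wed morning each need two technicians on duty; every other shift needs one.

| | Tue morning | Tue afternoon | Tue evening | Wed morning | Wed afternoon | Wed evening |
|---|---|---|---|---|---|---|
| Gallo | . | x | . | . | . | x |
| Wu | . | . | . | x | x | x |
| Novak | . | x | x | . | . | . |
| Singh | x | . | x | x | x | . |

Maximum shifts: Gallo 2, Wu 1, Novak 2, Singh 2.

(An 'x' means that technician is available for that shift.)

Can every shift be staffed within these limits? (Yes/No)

No

Shifts {Tue morning, Wed morning, Wed afternoon} need 4 worker-slots in total, but the technicians available for any of those shifts (Wu and Singh) can supply at most 3 among them. So no valid schedule exists.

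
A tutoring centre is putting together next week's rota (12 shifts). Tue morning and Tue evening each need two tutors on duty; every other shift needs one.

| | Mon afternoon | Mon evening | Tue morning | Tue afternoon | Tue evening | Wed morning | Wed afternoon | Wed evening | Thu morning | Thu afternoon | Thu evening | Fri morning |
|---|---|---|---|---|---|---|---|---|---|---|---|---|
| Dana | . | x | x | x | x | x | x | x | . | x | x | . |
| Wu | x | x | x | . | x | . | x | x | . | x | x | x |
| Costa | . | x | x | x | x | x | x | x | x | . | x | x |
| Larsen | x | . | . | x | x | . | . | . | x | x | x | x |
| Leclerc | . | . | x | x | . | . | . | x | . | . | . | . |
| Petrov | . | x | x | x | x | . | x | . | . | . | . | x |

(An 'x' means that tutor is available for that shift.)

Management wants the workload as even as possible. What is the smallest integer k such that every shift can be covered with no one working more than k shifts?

3

With 6 tutors and 14 worker-slots to fill, someone must work at least ⌈14/6⌉ = 3 shifts, so k ≥ 3.
k = 3 works: Mon afternoon→Wu, Mon evening→Dana, Tue morning→Leclerc+Petrov, Tue afternoon→Larsen, Tue evening→Larsen+Petrov, Wed morning→Dana, Wed afternoon→Wu, Wed evening→Wu, Thu morning→Costa, Thu afternoon→Dana, Thu evening→Costa, Fri morning→Costa.
Loads: Dana 3, Wu 3, Costa 3, Larsen 2, Leclerc 1, Petrov 2 — all ≤ 3.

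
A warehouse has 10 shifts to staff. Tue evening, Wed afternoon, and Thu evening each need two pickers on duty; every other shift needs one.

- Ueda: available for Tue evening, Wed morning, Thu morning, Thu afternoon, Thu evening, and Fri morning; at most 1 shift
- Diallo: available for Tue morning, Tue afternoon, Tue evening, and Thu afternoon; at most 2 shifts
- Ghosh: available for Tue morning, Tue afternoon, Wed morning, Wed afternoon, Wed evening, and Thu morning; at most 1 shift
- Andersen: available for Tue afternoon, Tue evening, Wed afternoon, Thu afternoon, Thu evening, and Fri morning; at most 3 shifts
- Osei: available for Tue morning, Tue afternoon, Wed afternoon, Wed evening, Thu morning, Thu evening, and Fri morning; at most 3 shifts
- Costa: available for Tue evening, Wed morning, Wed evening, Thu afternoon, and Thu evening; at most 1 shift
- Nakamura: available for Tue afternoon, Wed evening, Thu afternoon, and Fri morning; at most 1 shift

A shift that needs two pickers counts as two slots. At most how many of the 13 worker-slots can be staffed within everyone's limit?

12

Total capacity across all pickers is 1+2+1+3+3+1+1 = 12, and 13 slots are needed, so at most 12 can be filled.
An assignment achieving 12: Tue morning→Diallo, Tue evening→Diallo+Andersen, Wed morning→Ueda, Wed afternoon→Ghosh+Andersen, Wed evening→Osei, Thu morning→Osei, Thu afternoon→Costa, Thu evening→Andersen+Osei, Fri morning→Nakamura.
Loads: Ueda 1/1, Diallo 2/2, Ghosh 1/1, Andersen 3/3, Osei 3/3, Costa 1/1, Nakamura 1/1.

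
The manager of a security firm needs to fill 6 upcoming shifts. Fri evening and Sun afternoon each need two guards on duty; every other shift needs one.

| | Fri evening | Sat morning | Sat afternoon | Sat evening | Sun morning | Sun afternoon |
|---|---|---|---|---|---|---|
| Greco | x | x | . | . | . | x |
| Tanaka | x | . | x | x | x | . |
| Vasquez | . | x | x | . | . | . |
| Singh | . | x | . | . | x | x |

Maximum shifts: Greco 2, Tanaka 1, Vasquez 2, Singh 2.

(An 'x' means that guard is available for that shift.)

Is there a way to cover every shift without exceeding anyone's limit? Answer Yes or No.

Shifts {Fri evening, Sat evening} need 3 worker-slots in total, but the guards available for any of those shifts (Greco and Tanaka) can supply at most 2 among them. So no valid schedule exists.

No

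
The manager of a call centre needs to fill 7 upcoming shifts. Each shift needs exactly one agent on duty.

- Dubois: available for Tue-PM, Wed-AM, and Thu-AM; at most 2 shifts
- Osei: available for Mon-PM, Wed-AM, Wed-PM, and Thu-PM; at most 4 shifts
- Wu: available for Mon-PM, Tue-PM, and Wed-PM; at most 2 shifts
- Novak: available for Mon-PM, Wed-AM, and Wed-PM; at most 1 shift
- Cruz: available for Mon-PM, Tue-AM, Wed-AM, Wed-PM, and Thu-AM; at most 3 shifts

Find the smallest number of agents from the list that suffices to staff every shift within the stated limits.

3

7 slots to fill and no one can take more than 4, so at least ⌈7/4⌉ = 2 agents are needed.
Shifts {Tue-AM, Tue-PM, Thu-PM} need 3 slots, but among the agents available for them (Dubois, Osei, Wu, and Cruz) any 2 together supply at most 2. So 2 agents are not enough.
Dubois, Osei, and Cruz alone can cover everything: Mon-PM→Osei, Tue-AM→Cruz, Tue-PM→Dubois, Wed-AM→Osei, Wed-PM→Osei, Thu-AM→Dubois, Thu-PM→Osei.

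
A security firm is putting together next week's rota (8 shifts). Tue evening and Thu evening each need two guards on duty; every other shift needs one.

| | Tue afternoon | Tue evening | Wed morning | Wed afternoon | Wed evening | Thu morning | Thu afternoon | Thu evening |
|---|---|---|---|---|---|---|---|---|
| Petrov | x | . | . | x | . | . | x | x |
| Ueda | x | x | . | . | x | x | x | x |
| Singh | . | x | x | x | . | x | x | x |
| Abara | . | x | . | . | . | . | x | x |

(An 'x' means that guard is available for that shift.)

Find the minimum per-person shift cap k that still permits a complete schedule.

3

With 4 guards and 10 worker-slots to fill, someone must work at least ⌈10/4⌉ = 3 shifts, so k ≥ 3.
k = 3 works: Tue afternoon→Petrov, Tue evening→Ueda+Singh, Wed morning→Singh, Wed afternoon→Petrov, Wed evening→Ueda, Thu morning→Ueda, Thu afternoon→Petrov, Thu evening→Singh+Abara.
Loads: Petrov 3, Ueda 3, Singh 3, Abara 1 — all ≤ 3.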